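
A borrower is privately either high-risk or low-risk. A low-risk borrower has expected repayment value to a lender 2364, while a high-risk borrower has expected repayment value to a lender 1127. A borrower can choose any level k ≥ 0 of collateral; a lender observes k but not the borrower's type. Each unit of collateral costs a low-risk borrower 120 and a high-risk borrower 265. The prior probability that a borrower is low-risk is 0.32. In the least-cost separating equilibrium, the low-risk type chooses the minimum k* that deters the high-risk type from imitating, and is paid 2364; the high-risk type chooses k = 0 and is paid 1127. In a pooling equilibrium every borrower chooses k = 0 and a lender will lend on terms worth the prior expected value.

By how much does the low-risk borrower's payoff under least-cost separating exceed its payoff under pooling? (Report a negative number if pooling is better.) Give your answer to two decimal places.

281.01

Least-cost separating signal: k* solves 1127 = 2364 − 265·k*, so k* = (2364 − 1127)/265 ≈ 4.6679.
Low-risk type's separating payoff: 2364 − 120 × k* = 2364 − 120 × (2364 − 1127)/265 = 2364 − 148440/265 ≈ 1803.8491.
Pooling payoff: 0.32 × 2364 + 0.68 × 1127 = 1522.84.
Difference: 1803.8491 − 1522.84 = 281.0091, i.e. 281.01 to two decimal places.
The low-risk type prefers to separate.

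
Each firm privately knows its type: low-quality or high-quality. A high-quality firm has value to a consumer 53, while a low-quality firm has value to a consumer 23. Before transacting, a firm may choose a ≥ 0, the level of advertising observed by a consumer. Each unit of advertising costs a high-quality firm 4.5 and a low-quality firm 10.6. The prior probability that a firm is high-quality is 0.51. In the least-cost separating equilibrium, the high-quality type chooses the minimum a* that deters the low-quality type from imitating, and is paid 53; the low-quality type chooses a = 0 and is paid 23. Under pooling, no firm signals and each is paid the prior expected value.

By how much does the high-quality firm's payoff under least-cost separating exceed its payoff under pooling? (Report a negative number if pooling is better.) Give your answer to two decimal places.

1.96

Least-cost separating signal: a* solves 23 = 53 − 10.6·a*, so a* = (53 − 23)/10.6 ≈ 2.8302.
High-quality type's separating payoff: 53 − 4.5 × a* = 53 − 4.5 × (53 − 23)/10.6 = 53 − 135/10.6 ≈ 40.2642.
Pooling payoff: 0.51 × 53 + 0.49 × 23 = 38.3.
Difference: 40.2642 − 38.3 = 1.9642, i.e. 1.96 to two decimal places.
The high-quality type prefers to separate.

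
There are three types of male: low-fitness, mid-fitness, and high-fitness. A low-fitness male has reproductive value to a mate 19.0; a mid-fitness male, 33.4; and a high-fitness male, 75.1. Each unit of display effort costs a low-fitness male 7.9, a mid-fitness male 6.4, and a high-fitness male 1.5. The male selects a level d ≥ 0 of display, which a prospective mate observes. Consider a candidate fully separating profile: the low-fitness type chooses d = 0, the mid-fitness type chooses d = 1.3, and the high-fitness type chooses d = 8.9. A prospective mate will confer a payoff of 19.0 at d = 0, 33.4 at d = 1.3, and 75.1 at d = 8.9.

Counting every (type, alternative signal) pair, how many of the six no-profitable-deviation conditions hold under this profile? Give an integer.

5

Low-fitness (own payoff 19.0): to d=1.3 gives 33.4 − 7.9×1.3 = 23.13 → profitable ✗; to d=8.9 gives 75.1 − 7.9×8.9 = 4.79 → no gain ✓.
Mid-fitness (own payoff 33.4 − 6.4×1.3 = 25.08): to d=0 gives 19.0 → no gain ✓; to d=8.9 gives 75.1 − 6.4×8.9 = 18.14 → no gain ✓.
High-fitness (own payoff 75.1 − 1.5×8.9 = 61.75): to d=0 gives 19.0 → no gain ✓; to d=1.3 gives 33.4 − 1.5×1.3 = 31.45 → no gain ✓.
5 of the 6 constraints hold; not an equilibrium.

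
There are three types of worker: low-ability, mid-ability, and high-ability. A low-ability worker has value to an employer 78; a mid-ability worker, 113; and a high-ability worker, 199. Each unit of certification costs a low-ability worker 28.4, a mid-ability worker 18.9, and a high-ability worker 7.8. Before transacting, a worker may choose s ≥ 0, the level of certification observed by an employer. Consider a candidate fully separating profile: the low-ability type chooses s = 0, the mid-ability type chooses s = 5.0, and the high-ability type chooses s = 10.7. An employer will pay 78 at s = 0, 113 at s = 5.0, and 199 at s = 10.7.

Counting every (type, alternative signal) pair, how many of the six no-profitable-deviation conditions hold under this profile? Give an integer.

Low-ability (own payoff 78): to s=5.0 gives 113 − 28.4×5.0 = -29 → no gain ✓; to s=10.7 gives 199 − 28.4×10.7 = -104.88 → no gain ✓.
Mid-ability (own payoff 113 − 18.9×5.0 = 18.5): to s=0 gives 78 → profitable ✗; to s=10.7 gives 199 − 18.9×10.7 = -3.23 → no gain ✓.
High-ability (own payoff 199 − 7.8×10.7 = 115.54): to s=0 gives 78 → no gain ✓; to s=5.0 gives 113 − 7.8×5.0 = 74 → no gain ✓.
5 of the 6 constraints hold; not an equilibrium.

5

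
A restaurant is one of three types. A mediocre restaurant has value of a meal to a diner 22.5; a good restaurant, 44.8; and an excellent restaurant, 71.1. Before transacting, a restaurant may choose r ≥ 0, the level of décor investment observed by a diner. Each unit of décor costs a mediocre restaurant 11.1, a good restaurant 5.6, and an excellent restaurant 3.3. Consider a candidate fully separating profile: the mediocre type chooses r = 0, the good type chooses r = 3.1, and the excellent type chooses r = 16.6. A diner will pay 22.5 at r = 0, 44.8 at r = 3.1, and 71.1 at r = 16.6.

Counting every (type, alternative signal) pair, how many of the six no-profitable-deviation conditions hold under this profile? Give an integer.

4

Mediocre (own payoff 22.5): to r=3.1 gives 44.8 − 11.1×3.1 = 10.39 → no gain ✓; to r=16.6 gives 71.1 − 11.1×16.6 = -113.16 → no gain ✓.
Good (own payoff 44.8 − 5.6×3.1 = 27.44): to r=0 gives 22.5 → no gain ✓; to r=16.6 gives 71.1 − 5.6×16.6 = -21.86 → no gain ✓.
Excellent (own payoff 71.1 − 3.3×16.6 = 16.32): to r=0 gives 22.5 → profitable ✗; to r=3.1 gives 44.8 − 3.3×3.1 = 34.57 → profitable ✗.
4 of the 6 constraints hold; not an equilibrium.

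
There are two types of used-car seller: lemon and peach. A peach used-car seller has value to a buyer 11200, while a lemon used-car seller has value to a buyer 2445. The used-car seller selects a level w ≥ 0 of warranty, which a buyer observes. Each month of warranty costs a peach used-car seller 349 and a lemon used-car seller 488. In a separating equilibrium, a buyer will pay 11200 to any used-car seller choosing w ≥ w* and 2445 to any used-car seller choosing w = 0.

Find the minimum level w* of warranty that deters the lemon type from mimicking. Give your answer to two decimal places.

17.94

A lemon used-car seller choosing w = 0 receives 2445.
Imitating at w* instead would pay 11200 at cost 488·w*, netting 11200 − 488·w*.
Indifference: 2445 = 11200 − 488·w*, so w* = (11200 − 2445) / 488 ≈ 17.94.
This is the lemon type's binding incentive-compatibility constraint; any w ≥ 17.94 sustains separation on that side.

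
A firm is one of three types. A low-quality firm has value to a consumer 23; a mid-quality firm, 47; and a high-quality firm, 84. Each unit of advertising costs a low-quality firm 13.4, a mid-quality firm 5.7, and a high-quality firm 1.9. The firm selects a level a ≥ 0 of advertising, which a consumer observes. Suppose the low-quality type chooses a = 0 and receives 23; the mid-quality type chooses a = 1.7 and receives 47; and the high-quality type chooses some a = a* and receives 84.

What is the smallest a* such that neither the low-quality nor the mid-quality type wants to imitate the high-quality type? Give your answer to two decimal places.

Low-quality type (on-path payoff 23) won't mimic when 23 ≥ 84 − 13.4·a*, i.e. a* ≥ 4.55.
Mid-quality type (on-path payoff 47 − 5.7×1.7 = 37.31) won't mimic when 37.31 ≥ 84 − 5.7·a*, i.e. a* ≥ 8.19.
Both must hold, so a* = max(4.55, 8.19) = 8.19. The mid-quality type's constraint binds.

8.19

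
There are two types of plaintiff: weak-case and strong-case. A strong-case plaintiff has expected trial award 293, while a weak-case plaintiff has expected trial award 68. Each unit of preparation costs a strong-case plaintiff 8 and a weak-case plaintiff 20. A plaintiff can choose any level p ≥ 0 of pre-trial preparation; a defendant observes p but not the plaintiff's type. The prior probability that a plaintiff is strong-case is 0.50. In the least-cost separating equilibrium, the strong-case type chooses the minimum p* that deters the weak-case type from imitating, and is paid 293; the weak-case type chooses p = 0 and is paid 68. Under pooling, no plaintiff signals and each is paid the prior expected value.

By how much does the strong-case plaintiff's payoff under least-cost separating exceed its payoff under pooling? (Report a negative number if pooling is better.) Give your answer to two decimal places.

22.50

Least-cost separating signal: p* solves 68 = 293 − 20·p*, so p* = (293 − 68)/20 = 11.25.
Strong-case type's separating payoff: 293 − 8 × p* = 293 − 8 × (293 − 68)/20 = 293 − 1800/20 = 203.
Pooling payoff: 0.50 × 293 + 0.50 × 68 = 180.5.
Difference: 203 − 180.5 = 22.50.
The strong-case type prefers to separate.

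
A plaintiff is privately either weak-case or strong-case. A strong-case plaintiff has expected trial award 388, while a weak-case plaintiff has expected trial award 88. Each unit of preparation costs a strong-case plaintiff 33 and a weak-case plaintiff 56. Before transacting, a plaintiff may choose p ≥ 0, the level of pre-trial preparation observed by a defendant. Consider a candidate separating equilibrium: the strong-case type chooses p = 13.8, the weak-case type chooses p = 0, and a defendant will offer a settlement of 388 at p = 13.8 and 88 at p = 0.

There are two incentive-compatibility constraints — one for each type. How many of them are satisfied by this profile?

Weak-case type: stay at 0 → 88; mimic → 388 − 56 × 13.8 = -384.8. IC holds (88 ≥ -384.8).
Strong-case type: signal → 388 − 33 × 13.8 = -67.4; deviate to 0 → 88. IC fails (-67.4 < 88).
1 of 2 constraints hold, so this profile is not an equilibrium.

1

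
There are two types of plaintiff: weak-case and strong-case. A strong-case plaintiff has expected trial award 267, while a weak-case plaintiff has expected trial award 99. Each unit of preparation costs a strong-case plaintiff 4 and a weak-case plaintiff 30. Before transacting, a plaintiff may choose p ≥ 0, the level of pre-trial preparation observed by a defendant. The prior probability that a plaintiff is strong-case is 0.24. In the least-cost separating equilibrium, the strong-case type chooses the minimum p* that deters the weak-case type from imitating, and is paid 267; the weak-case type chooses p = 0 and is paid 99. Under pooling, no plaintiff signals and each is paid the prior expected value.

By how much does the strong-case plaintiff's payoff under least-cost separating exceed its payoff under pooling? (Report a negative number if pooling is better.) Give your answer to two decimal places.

105.28

Least-cost separating signal: p* solves 99 = 267 − 30·p*, so p* = (267 − 99)/30 = 5.6.
Strong-case type's separating payoff: 267 − 4 × p* = 267 − 4 × (267 − 99)/30 = 267 − 672/30 = 244.6.
Pooling payoff: 0.24 × 267 + 0.76 × 99 = 139.32.
Difference: 244.6 − 139.32 = 105.28.
The strong-case type prefers to separate.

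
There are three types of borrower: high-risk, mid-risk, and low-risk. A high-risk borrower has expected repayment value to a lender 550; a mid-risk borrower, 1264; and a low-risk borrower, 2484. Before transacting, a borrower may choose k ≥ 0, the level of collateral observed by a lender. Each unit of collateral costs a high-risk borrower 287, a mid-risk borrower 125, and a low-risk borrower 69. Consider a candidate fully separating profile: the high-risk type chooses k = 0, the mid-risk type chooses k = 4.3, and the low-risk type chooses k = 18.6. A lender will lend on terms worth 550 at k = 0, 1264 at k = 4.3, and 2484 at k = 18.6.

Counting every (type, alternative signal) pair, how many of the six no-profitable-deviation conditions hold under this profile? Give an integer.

Low-risk (own payoff 2484 − 69×18.6 = 1200.6): to k=0 gives 550 → no gain ✓; to k=4.3 gives 1264 − 69×4.3 = 967.3 → no gain ✓.
High-risk (own payoff 550): to k=4.3 gives 1264 − 287×4.3 = 29.9 → no gain ✓; to k=18.6 gives 2484 − 287×18.6 = -2854.2 → no gain ✓.
Mid-risk (own payoff 1264 − 125×4.3 = 726.5): to k=0 gives 550 → no gain ✓; to k=18.6 gives 2484 − 125×18.6 = 159 → no gain ✓.
6 of the 6 constraints hold; this profile is a separating equilibrium.

6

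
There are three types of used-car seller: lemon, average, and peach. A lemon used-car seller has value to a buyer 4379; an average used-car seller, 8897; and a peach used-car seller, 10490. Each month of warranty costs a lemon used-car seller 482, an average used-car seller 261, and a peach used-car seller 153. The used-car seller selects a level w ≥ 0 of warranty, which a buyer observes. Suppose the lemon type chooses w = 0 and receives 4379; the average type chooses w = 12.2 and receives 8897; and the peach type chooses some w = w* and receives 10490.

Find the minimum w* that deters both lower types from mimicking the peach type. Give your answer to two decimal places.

18.30

Lemon type (on-path payoff 4379) won't mimic when 4379 ≥ 10490 − 482·w*, i.e. w* ≥ 12.68.
Average type (on-path payoff 8897 − 261×12.2 = 5712.8) won't mimic when 5712.8 ≥ 10490 − 261·w*, i.e. w* ≥ 18.30.
Both must hold, so w* = max(12.68, 18.30) = 18.30. The average type's constraint binds.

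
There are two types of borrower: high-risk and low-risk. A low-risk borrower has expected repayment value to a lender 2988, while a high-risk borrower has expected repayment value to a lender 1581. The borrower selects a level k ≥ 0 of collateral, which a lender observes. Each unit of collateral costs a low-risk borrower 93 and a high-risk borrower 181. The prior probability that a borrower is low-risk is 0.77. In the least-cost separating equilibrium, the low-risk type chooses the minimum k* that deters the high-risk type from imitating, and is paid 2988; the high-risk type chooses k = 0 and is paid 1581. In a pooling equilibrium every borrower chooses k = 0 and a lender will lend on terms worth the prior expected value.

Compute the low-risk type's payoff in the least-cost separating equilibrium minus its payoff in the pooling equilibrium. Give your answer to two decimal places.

-399.32

Least-cost separating signal: k* solves 1581 = 2988 − 181·k*, so k* = (2988 − 1581)/181 ≈ 7.7735.
Low-risk type's separating payoff: 2988 − 93 × k* = 2988 − 93 × (2988 − 1581)/181 = 2988 − 130851/181 ≈ 2265.0663.
Pooling payoff: 0.77 × 2988 + 0.23 × 1581 = 2664.39.
Difference: 2265.0663 − 2664.39 = -399.3237, i.e. -399.32 to two decimal places.
The low-risk type would prefer the pooling outcome.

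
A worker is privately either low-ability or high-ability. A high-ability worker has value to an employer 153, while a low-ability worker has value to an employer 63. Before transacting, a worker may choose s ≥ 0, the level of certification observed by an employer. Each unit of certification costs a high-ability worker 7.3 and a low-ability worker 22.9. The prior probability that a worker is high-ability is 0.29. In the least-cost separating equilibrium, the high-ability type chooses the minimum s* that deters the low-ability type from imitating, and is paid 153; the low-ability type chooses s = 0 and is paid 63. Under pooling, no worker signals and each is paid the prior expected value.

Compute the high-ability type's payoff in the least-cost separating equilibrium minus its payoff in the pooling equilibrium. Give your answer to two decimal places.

35.21

Least-cost separating signal: s* solves 63 = 153 − 22.9·s*, so s* = (153 − 63)/22.9 ≈ 3.9301.
High-ability type's separating payoff: 153 − 7.3 × s* = 153 − 7.3 × (153 − 63)/22.9 = 153 − 657/22.9 ≈ 124.3100.
Pooling payoff: 0.29 × 153 + 0.71 × 63 = 89.1.
Difference: 124.3100 − 89.1 = 35.21.
The high-ability type prefers to separate.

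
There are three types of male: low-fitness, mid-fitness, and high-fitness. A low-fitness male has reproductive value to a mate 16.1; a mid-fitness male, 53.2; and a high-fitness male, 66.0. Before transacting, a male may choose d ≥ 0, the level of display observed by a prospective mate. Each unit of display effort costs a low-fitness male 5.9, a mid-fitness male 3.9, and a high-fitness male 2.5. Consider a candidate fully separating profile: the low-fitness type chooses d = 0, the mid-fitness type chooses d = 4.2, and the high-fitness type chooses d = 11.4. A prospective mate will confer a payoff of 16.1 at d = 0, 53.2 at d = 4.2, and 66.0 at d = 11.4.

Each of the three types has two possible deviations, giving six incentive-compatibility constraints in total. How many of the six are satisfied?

4

High-fitness (own payoff 66.0 − 2.5×11.4 = 37.5): to d=0 gives 16.1 → no gain ✓; to d=4.2 gives 53.2 − 2.5×4.2 = 42.7 → profitable ✗.
Mid-fitness (own payoff 53.2 − 3.9×4.2 = 36.82): to d=0 gives 16.1 → no gain ✓; to d=11.4 gives 66.0 − 3.9×11.4 = 21.54 → no gain ✓.
Low-fitness (own payoff 16.1): to d=4.2 gives 53.2 − 5.9×4.2 = 28.42 → profitable ✗; to d=11.4 gives 66.0 − 5.9×11.4 = -1.26 → no gain ✓.
4 of the 6 constraints hold; not an equilibrium.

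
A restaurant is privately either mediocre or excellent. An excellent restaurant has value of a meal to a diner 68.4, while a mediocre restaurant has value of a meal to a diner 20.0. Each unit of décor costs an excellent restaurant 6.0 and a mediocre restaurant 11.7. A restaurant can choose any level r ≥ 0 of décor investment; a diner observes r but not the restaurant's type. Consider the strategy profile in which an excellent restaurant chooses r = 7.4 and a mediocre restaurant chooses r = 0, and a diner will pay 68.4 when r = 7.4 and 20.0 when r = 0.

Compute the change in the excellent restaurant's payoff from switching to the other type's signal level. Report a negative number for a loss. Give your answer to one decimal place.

Playing r = 7.4 the excellent restaurant receives 68.4 − 6.0 × 7.4 = 24.
Deviating to r = 0 yields 20.0 instead.
Gain from deviating: 20.0 − 24 = -4.0.
The gain is negative, so the excellent type's incentive-compatibility constraint is satisfied.

-4.0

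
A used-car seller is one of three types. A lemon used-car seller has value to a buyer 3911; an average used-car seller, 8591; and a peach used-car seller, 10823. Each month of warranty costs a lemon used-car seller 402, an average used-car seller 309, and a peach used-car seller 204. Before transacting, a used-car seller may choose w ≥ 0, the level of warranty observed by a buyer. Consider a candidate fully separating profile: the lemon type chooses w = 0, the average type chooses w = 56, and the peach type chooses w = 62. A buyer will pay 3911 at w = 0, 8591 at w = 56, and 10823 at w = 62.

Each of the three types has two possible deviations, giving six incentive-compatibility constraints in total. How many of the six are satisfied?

Peach (own payoff 10823 − 204×62 = -1825): to w=0 gives 3911 → profitable ✗; to w=56 gives 8591 − 204×56 = -2833 → no gain ✓.
Average (own payoff 8591 − 309×56 = -8713): to w=0 gives 3911 → profitable ✗; to w=62 gives 10823 − 309×62 = -8335 → profitable ✗.
Lemon (own payoff 3911): to w=56 gives 8591 − 402×56 = -13921 → no gain ✓; to w=62 gives 10823 − 402×62 = -14101 → no gain ✓.
3 of the 6 constraints hold; not an equilibrium.

3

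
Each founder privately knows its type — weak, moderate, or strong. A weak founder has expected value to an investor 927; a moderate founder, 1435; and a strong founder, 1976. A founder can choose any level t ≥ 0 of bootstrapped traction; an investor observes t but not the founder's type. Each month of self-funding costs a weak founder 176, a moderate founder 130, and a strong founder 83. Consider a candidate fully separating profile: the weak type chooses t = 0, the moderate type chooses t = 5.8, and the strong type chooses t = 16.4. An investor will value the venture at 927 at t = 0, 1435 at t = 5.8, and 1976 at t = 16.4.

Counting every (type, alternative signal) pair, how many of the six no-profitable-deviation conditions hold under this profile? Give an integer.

Weak (own payoff 927): to t=5.8 gives 1435 − 176×5.8 = 414.2 → no gain ✓; to t=16.4 gives 1976 − 176×16.4 = -910.4 → no gain ✓.
Moderate (own payoff 1435 − 130×5.8 = 681): to t=0 gives 927 → profitable ✗; to t=16.4 gives 1976 − 130×16.4 = -156 → no gain ✓.
Strong (own payoff 1976 − 83×16.4 = 614.8): to t=0 gives 927 → profitable ✗; to t=5.8 gives 1435 − 83×5.8 = 953.6 → profitable ✗.
3 of the 6 constraints hold; not an equilibrium.

3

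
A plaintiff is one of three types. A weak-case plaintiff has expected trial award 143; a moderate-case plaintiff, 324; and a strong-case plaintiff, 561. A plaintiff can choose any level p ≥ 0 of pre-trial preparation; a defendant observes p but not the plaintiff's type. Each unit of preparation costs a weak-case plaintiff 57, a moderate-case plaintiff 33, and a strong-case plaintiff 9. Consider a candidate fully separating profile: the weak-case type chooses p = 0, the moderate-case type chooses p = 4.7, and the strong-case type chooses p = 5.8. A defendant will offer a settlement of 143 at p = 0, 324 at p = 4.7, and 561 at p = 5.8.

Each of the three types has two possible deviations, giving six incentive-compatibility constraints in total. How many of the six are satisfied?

4

Strong-case (own payoff 561 − 9×5.8 = 508.8): to p=0 gives 143 → no gain ✓; to p=4.7 gives 324 − 9×4.7 = 281.7 → no gain ✓.
Weak-case (own payoff 143): to p=4.7 gives 324 − 57×4.7 = 56.1 → no gain ✓; to p=5.8 gives 561 − 57×5.8 = 230.4 → profitable ✗.
Moderate-case (own payoff 324 − 33×4.7 = 168.9): to p=0 gives 143 → no gain ✓; to p=5.8 gives 561 − 33×5.8 = 369.6 → profitable ✗.
4 of the 6 constraints hold; not an equilibrium.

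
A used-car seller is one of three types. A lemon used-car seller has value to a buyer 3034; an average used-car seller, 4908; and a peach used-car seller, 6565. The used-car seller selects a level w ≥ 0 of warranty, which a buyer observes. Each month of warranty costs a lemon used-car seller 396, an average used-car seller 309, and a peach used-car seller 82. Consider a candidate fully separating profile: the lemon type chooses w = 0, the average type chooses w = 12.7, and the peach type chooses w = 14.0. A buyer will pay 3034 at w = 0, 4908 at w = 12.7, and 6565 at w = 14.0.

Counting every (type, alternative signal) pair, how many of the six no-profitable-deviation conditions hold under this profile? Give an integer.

Average (own payoff 4908 − 309×12.7 = 983.7): to w=0 gives 3034 → profitable ✗; to w=14.0 gives 6565 − 309×14.0 = 2239 → profitable ✗.
Lemon (own payoff 3034): to w=12.7 gives 4908 − 396×12.7 = -121.2 → no gain ✓; to w=14.0 gives 6565 − 396×14.0 = 1021 → no gain ✓.
Peach (own payoff 6565 − 82×14.0 = 5417): to w=0 gives 3034 → no gain ✓; to w=12.7 gives 4908 − 82×12.7 = 3866.6 → no gain ✓.
4 of the 6 constraints hold; not an equilibrium.

4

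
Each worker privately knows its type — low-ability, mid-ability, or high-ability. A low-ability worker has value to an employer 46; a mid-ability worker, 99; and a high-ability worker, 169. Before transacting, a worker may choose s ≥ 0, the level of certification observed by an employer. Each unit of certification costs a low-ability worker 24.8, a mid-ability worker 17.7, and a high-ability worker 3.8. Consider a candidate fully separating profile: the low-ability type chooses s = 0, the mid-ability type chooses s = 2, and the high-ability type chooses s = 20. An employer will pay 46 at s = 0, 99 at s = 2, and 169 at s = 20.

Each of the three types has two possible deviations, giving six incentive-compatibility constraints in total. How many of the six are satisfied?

5

Low-ability (own payoff 46): to s=2 gives 99 − 24.8×2 = 49.4 → profitable ✗; to s=20 gives 169 − 24.8×20 = -327 → no gain ✓.
High-ability (own payoff 169 − 3.8×20 = 93): to s=0 gives 46 → no gain ✓; to s=2 gives 99 − 3.8×2 = 91.4 → no gain ✓.
Mid-ability (own payoff 99 − 17.7×2 = 63.6): to s=0 gives 46 → no gain ✓; to s=20 gives 169 − 17.7×20 = -185 → no gain ✓.
5 of the 6 constraints hold; not an equilibrium.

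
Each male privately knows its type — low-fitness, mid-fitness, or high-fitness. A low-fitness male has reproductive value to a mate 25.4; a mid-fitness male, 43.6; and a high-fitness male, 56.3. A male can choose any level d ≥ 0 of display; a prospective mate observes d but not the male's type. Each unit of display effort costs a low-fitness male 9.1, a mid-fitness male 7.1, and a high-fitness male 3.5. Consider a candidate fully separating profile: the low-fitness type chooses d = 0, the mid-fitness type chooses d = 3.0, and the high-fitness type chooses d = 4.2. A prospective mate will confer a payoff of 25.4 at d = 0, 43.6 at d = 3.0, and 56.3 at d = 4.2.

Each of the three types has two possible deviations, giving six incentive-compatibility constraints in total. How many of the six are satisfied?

4

High-fitness (own payoff 56.3 − 3.5×4.2 = 41.6): to d=0 gives 25.4 → no gain ✓; to d=3.0 gives 43.6 − 3.5×3.0 = 33.1 → no gain ✓.
Mid-fitness (own payoff 43.6 − 7.1×3.0 = 22.3): to d=0 gives 25.4 → profitable ✗; to d=4.2 gives 56.3 − 7.1×4.2 = 26.48 → profitable ✗.
Low-fitness (own payoff 25.4): to d=3.0 gives 43.6 − 9.1×3.0 = 16.3 → no gain ✓; to d=4.2 gives 56.3 − 9.1×4.2 = 18.08 → no gain ✓.
4 of the 6 constraints hold; not an equilibrium.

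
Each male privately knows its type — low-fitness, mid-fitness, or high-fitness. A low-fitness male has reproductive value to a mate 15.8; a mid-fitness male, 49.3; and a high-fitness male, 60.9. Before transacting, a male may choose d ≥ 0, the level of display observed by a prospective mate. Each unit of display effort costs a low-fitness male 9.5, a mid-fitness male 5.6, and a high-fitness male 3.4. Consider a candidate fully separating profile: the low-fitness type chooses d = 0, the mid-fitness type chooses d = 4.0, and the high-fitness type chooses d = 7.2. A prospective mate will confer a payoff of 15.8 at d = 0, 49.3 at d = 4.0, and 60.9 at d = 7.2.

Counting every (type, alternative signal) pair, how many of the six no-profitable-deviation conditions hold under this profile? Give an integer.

Low-fitness (own payoff 15.8): to d=4.0 gives 49.3 − 9.5×4.0 = 11.3 → no gain ✓; to d=7.2 gives 60.9 − 9.5×7.2 = -7.5 → no gain ✓.
Mid-fitness (own payoff 49.3 − 5.6×4.0 = 26.9): to d=0 gives 15.8 → no gain ✓; to d=7.2 gives 60.9 − 5.6×7.2 = 20.58 → no gain ✓.
High-fitness (own payoff 60.9 − 3.4×7.2 = 36.42): to d=0 gives 15.8 → no gain ✓; to d=4.0 gives 49.3 − 3.4×4.0 = 35.7 → no gain ✓.
6 of the 6 constraints hold; this profile is a separating equilibrium.

6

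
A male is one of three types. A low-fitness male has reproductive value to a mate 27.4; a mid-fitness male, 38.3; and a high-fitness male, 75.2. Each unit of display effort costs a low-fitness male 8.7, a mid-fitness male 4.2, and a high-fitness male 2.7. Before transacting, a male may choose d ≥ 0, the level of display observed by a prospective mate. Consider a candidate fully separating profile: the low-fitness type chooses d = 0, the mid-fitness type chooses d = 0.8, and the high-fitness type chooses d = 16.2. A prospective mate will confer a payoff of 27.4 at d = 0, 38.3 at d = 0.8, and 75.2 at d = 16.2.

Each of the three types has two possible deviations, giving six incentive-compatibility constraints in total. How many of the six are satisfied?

Low-fitness (own payoff 27.4): to d=0.8 gives 38.3 − 8.7×0.8 = 31.34 → profitable ✗; to d=16.2 gives 75.2 − 8.7×16.2 = -65.74 → no gain ✓.
Mid-fitness (own payoff 38.3 − 4.2×0.8 = 34.94): to d=0 gives 27.4 → no gain ✓; to d=16.2 gives 75.2 − 4.2×16.2 = 7.16 → no gain ✓.
High-fitness (own payoff 75.2 − 2.7×16.2 = 31.46): to d=0 gives 27.4 → no gain ✓; to d=0.8 gives 38.3 − 2.7×0.8 = 36.14 → profitable ✗.
4 of the 6 constraints hold; not an equilibrium.

4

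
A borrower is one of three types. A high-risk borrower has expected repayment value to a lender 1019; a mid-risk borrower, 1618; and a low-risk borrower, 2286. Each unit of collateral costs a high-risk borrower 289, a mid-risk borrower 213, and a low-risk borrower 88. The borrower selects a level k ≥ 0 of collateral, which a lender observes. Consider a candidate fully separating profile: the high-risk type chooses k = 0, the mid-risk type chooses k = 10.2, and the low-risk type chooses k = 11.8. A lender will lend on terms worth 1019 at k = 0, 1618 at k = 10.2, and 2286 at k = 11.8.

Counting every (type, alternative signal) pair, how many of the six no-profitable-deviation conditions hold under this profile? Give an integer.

High-risk (own payoff 1019): to k=10.2 gives 1618 − 289×10.2 = -1329.8 → no gain ✓; to k=11.8 gives 2286 − 289×11.8 = -1124.2 → no gain ✓.
Low-risk (own payoff 2286 − 88×11.8 = 1247.6): to k=0 gives 1019 → no gain ✓; to k=10.2 gives 1618 − 88×10.2 = 720.4 → no gain ✓.
Mid-risk (own payoff 1618 − 213×10.2 = -554.6): to k=0 gives 1019 → profitable ✗; to k=11.8 gives 2286 − 213×11.8 = -227.4 → profitable ✗.
4 of the 6 constraints hold; not an equilibrium.

4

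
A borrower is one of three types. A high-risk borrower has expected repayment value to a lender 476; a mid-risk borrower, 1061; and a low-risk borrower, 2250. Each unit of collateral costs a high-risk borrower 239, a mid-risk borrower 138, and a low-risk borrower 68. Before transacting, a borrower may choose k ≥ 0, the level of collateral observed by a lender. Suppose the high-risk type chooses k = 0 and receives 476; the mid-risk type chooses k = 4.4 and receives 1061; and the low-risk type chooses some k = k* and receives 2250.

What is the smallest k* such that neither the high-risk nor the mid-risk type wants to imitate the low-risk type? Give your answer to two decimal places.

Mid-risk type (on-path payoff 1061 − 138×4.4 = 453.8) won't mimic when 453.8 ≥ 2250 − 138·k*, i.e. k* ≥ 13.02.
High-risk type (on-path payoff 476) won't mimic when 476 ≥ 2250 − 239·k*, i.e. k* ≥ 7.42.
Both must hold, so k* = max(7.42, 13.02) = 13.02. The mid-risk type's constraint binds.

13.02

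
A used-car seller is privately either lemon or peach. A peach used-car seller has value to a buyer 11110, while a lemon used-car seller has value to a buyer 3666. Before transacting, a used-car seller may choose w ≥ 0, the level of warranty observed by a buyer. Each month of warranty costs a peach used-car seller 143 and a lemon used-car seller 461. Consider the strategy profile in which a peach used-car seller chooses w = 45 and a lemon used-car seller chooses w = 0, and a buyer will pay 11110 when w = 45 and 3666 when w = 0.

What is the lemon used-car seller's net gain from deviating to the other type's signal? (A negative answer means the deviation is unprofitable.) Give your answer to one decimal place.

Playing w = 0 the lemon used-car seller receives 3666.
Deviating to w = 45 brings payment 11110 at cost 461 × 45 = 20745, netting -9635.
Gain from deviating: -9635 − 3666 = -13301.0.
The gain is negative, so the lemon type's incentive-compatibility constraint is satisfied.

-13301.0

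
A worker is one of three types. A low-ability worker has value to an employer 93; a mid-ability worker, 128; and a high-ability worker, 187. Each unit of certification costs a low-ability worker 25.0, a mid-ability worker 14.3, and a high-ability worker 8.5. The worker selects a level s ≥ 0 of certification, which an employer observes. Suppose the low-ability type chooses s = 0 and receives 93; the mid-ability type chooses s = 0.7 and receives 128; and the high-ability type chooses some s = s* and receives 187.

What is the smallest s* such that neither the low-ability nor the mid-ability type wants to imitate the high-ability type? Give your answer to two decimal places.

Low-ability type (on-path payoff 93) won't mimic when 93 ≥ 187 − 25.0·s*, i.e. s* ≥ 3.76.
Mid-ability type (on-path payoff 128 − 14.3×0.7 = 117.99) won't mimic when 117.99 ≥ 187 − 14.3·s*, i.e. s* ≥ 4.83.
Both must hold, so s* = max(3.76, 4.83) = 4.83. The mid-ability type's constraint binds.

4.83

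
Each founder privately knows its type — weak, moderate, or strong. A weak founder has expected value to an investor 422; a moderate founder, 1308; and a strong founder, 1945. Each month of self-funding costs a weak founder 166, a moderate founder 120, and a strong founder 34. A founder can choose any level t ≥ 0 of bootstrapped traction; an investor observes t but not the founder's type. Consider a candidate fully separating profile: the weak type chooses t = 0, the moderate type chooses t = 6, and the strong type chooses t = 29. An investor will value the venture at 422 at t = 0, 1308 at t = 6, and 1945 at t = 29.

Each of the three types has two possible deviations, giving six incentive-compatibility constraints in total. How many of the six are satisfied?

5

Weak (own payoff 422): to t=6 gives 1308 − 166×6 = 312 → no gain ✓; to t=29 gives 1945 − 166×29 = -2869 → no gain ✓.
Moderate (own payoff 1308 − 120×6 = 588): to t=0 gives 422 → no gain ✓; to t=29 gives 1945 − 120×29 = -1535 → no gain ✓.
Strong (own payoff 1945 − 34×29 = 959): to t=0 gives 422 → no gain ✓; to t=6 gives 1308 − 34×6 = 1104 → profitable ✗.
5 of the 6 constraints hold; not an equilibrium.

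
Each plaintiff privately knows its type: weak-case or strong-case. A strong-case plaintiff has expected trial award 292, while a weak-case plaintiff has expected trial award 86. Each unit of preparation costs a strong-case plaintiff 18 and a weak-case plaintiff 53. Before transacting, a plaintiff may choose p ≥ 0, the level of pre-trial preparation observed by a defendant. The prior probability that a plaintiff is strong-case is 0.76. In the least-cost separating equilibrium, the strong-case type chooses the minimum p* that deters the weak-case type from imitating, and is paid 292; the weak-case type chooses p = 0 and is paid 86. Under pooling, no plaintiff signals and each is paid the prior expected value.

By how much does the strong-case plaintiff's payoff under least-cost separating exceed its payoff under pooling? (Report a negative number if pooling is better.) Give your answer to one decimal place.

Least-cost separating signal: p* solves 86 = 292 − 53·p*, so p* = (292 − 86)/53 ≈ 3.8868.
Strong-case type's separating payoff: 292 − 18 × p* = 292 − 18 × (292 − 86)/53 = 292 − 3708/53 ≈ 222.038.
Pooling payoff: 0.76 × 292 + 0.24 × 86 = 242.56.
Difference: 222.038 − 242.56 = -20.522, i.e. -20.5 to one decimal place.
The strong-case type would prefer the pooling outcome.

-20.5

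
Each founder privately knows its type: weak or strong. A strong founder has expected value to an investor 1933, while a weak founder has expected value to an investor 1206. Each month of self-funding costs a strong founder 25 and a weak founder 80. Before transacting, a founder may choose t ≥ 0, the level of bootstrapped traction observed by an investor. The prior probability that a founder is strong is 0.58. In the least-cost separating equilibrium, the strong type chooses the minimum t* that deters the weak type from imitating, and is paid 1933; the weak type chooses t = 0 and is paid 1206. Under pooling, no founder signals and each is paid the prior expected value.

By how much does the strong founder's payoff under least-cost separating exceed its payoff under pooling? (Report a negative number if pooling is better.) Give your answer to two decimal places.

Least-cost separating signal: t* solves 1206 = 1933 − 80·t*, so t* = (1933 − 1206)/80 = 9.0875.
Strong type's separating payoff: 1933 − 25 × t* = 1933 − 25 × (1933 − 1206)/80 = 1933 − 18175/80 = 1705.8125.
Pooling payoff: 0.58 × 1933 + 0.42 × 1206 = 1627.66.
Difference: 1705.8125 − 1627.66 = 78.1525, i.e. 78.15 to two decimal places.
The strong type prefers to separate.

78.15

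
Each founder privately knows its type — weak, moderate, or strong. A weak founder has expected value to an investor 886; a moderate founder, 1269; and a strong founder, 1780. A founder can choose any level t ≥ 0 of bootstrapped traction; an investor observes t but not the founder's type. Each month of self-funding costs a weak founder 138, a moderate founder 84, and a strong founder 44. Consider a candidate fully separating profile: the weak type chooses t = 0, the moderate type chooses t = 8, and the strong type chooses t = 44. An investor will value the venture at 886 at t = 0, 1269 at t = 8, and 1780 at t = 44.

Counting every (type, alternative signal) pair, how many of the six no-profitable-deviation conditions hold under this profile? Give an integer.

3

Weak (own payoff 886): to t=8 gives 1269 − 138×8 = 165 → no gain ✓; to t=44 gives 1780 − 138×44 = -4292 → no gain ✓.
Moderate (own payoff 1269 − 84×8 = 597): to t=0 gives 886 → profitable ✗; to t=44 gives 1780 − 84×44 = -1916 → no gain ✓.
Strong (own payoff 1780 − 44×44 = -156): to t=0 gives 886 → profitable ✗; to t=8 gives 1269 − 44×8 = 917 → profitable ✗.
3 of the 6 constraints hold; not an equilibrium.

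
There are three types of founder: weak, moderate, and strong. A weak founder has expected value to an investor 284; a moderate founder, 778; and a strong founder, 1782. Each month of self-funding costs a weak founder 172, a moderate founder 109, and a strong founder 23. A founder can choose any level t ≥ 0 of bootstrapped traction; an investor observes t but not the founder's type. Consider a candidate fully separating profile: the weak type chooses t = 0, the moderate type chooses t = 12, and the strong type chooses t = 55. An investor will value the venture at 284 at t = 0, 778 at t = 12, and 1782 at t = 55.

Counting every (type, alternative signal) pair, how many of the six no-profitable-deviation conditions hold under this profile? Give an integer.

5

Weak (own payoff 284): to t=12 gives 778 − 172×12 = -1286 → no gain ✓; to t=55 gives 1782 − 172×55 = -7678 → no gain ✓.
Moderate (own payoff 778 − 109×12 = -530): to t=0 gives 284 → profitable ✗; to t=55 gives 1782 − 109×55 = -4213 → no gain ✓.
Strong (own payoff 1782 − 23×55 = 517): to t=0 gives 284 → no gain ✓; to t=12 gives 778 − 23×12 = 502 → no gain ✓.
5 of the 6 constraints hold; not an equilibrium.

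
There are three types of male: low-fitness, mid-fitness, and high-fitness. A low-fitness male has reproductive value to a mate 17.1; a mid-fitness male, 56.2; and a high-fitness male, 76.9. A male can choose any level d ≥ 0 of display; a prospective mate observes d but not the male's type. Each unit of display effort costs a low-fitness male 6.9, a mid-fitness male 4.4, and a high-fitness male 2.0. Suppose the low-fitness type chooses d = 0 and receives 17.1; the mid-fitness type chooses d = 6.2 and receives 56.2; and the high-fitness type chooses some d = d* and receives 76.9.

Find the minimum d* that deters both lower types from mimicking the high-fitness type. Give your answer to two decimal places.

Low-fitness type (on-path payoff 17.1) won't mimic when 17.1 ≥ 76.9 − 6.9·d*, i.e. d* ≥ 8.67.
Mid-fitness type (on-path payoff 56.2 − 4.4×6.2 = 28.92) won't mimic when 28.92 ≥ 76.9 − 4.4·d*, i.e. d* ≥ 10.90.
Both must hold, so d* = max(8.67, 10.90) = 10.90. The mid-fitness type's constraint binds.

10.90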